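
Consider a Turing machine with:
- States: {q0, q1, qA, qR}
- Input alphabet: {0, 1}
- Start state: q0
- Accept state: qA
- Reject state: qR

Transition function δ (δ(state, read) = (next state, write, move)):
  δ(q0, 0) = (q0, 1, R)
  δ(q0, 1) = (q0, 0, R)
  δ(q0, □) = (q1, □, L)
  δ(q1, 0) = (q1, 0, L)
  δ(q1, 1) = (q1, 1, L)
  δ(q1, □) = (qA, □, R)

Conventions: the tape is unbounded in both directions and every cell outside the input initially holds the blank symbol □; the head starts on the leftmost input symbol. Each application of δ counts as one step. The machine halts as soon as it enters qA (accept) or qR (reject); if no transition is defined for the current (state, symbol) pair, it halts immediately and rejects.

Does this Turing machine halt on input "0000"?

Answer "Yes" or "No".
Step 0: [q0]0000 (head at position 0)
Step 1: δ(q0, 0) = (q0, 1, R)  ⊢  1[q0]000 (head at position 1)
Step 2: δ(q0, 0) = (q0, 1, R)  ⊢  11[q0]00 (head at position 2)
Step 3: δ(q0, 0) = (q0, 1, R)  ⊢  111[q0]0 (head at position 3)
Step 4: δ(q0, 0) = (q0, 1, R)  ⊢  1111[q0]□ (head at position 4)
Step 5: δ(q0, □) = (q1, □, L)  ⊢  111[q1]1□ (head at position 3)
Step 6: δ(q1, 1) = (q1, 1, L)  ⊢  11[q1]11□ (head at position 2)
Step 7: δ(q1, 1) = (q1, 1, L)  ⊢  1[q1]111□ (head at position 1)
Step 8: δ(q1, 1) = (q1, 1, L)  ⊢  [q1]1111□ (head at position 0)
Step 9: δ(q1, 1) = (q1, 1, L)  ⊢  [q1]□1111□ (head at position -1)
Step 10: δ(q1, □) = (qA, □, R)  ⊢  □[qA]1111□ (head at position 0)
The machine is in qA, so it halts and accepts.
It halts after 10 steps.

Final answer: Yes - halts after 10 steps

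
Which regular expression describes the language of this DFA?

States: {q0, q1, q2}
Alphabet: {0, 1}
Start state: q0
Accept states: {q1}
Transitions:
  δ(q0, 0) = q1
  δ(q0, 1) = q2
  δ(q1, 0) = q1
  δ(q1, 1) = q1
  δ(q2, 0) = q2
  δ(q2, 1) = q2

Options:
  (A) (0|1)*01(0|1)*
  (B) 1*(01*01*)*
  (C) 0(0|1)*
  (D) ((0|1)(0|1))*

Testing sample strings against the DFA:
  '110' -> rejected
  '0110' -> accepted
  '00' -> accepted
  '001' -> accepted
Checking each option for a counterexample:
  (A) (0|1)*01(0|1)*: '0' is accepted by the DFA but does not match the regex → eliminated
  (B) 1*(01*01*)*: ε is rejected by the DFA but matches the regex → eliminated
  (C) 0(0|1)*: agrees with the DFA on all strings of length ≤ 4
  (D) ((0|1)(0|1))*: ε is rejected by the DFA but matches the regex → eliminated
Only (C) 0(0|1)* is consistent with the DFA.

Final answer: (C) 0(0|1)*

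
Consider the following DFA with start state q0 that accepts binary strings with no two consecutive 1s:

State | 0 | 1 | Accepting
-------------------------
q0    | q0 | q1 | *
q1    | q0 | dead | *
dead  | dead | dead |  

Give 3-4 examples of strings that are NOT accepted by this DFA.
Any strings that end in a non-accepting state work; for example:
"011": q0 → q0 → q1 → dead; dead is not accepting → rejected
"110": q0 → q1 → dead → dead; dead is not accepting → rejected
"0111": q0 → q0 → q1 → dead → dead; dead is not accepting → rejected
"1111": q0 → q1 → dead → dead → dead; dead is not accepting → rejected

Final answer: "011", "110", "0111", "1111"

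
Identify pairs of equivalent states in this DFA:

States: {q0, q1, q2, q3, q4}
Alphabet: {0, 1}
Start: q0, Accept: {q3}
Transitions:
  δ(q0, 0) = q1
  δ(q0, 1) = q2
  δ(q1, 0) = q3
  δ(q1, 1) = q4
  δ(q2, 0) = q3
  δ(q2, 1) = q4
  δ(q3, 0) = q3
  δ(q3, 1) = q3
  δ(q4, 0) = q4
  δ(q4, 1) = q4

Using the table-filling algorithm:
Round 0 – mark pairs where exactly one state is accepting: (q0,q3), (q1,q3), (q2,q3), (q3,q4)
Round 1 – newly marked: (q0,q1) [on 0: q1 vs q3, already marked]; (q0,q2) [on 0: q1 vs q3, already marked]; (q1,q4) [on 0: q3 vs q4, already marked]; (q2,q4) [on 0: q3 vs q4, already marked]
Round 2 – newly marked: (q0,q4) [on 0: q1 vs q4, already marked]
No further pairs can be marked.
(q1, q2) unmarked: δ(q1,0)=q3, δ(q2,0)=q3; δ(q1,1)=q4, δ(q2,1)=q4 → equivalent
Equivalent pairs: (q1, q2)

Final answer: Equivalent pairs: (q1, q2)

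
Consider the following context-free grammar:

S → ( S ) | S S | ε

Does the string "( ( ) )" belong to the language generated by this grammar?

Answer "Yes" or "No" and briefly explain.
A derivation exists: S ⇒ ( S ) ⇒ ( ( S ) ) ⇒ ( ( ) ) (using S → ( S ) twice, then S → ε).

Final answer: Yes - a valid derivation exists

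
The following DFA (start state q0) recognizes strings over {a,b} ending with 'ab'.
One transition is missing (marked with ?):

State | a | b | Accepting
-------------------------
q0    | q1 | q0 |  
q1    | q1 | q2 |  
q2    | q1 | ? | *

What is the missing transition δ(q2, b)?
q0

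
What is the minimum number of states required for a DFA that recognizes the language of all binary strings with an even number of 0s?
Language: binary strings with an even number of 0s
Lower bound (Myhill–Nerode): the prefixes ε, 0 are pairwise distinguishable:
  ε vs 0: suffix ε distinguishes them (ε has zero 0s (accepted), 0 has one 0 (rejected))
So any DFA needs at least 2 states.
Upper bound: a DFA with 2 states exists (one state per class above).
Minimum states: 2

Final answer: 2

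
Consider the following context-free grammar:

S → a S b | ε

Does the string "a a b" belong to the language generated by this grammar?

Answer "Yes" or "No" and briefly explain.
Every derivation applies S → a S b some number n of times and then S → ε, producing a^n b^n with equally many a's and b's. The string a a b has two a's but only one b, so it cannot be derived.

Final answer: No - no valid derivation exists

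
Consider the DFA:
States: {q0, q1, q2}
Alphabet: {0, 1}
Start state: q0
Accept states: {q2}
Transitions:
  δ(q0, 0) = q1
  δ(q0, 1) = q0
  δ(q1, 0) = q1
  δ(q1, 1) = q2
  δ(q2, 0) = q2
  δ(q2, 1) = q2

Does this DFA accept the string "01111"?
Processing string "01111":
  q0 --0--> q1
  q1 --1--> q2
  q2 --1--> q2
  q2 --1--> q2
  q2 --1--> q2
Final state: q2
Accept states: {q2}
q2 is an accept state, so the string is accepted.

Final answer: Yes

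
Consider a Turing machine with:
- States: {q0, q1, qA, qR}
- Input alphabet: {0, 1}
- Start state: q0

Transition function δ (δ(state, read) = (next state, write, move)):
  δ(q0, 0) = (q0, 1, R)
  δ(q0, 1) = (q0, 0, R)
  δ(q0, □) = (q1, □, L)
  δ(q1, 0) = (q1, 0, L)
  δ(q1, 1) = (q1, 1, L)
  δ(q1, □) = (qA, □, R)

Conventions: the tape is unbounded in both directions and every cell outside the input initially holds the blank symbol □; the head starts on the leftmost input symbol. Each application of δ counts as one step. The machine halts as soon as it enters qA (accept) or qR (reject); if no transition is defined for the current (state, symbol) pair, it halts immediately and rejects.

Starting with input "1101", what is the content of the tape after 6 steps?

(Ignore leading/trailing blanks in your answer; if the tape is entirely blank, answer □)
Step 0: [q0]1101 (head at position 0)
Step 1: δ(q0, 1) = (q0, 0, R)  ⊢  0[q0]101 (head at position 1)
Step 2: δ(q0, 1) = (q0, 0, R)  ⊢  00[q0]01 (head at position 2)
Step 3: δ(q0, 0) = (q0, 1, R)  ⊢  001[q0]1 (head at position 3)
Step 4: δ(q0, 1) = (q0, 0, R)  ⊢  0010[q0]□ (head at position 4)
Step 5: δ(q0, □) = (q1, □, L)  ⊢  001[q1]0□ (head at position 3)
Step 6: δ(q1, 0) = (q1, 0, L)  ⊢  00[q1]10□ (head at position 2)
Tape after 6 steps (ignoring surrounding blanks): 0010

Final answer: Tape: 0010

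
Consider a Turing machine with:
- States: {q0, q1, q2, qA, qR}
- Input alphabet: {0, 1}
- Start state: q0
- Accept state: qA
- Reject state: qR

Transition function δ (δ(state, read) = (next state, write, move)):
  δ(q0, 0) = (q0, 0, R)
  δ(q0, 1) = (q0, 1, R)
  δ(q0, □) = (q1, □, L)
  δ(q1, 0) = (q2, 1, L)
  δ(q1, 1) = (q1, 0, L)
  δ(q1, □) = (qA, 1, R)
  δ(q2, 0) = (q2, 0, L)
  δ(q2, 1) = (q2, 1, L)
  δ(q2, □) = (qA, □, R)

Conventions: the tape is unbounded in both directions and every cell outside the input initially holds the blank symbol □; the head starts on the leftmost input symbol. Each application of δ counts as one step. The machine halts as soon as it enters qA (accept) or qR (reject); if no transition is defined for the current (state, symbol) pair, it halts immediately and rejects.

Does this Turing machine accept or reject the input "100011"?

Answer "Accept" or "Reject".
Step 0: [q0]100011 (head at position 0)
Step 1: δ(q0, 1) = (q0, 1, R)  ⊢  1[q0]00011 (head at position 1)
Step 2: δ(q0, 0) = (q0, 0, R)  ⊢  10[q0]0011 (head at position 2)
Step 3: δ(q0, 0) = (q0, 0, R)  ⊢  100[q0]011 (head at position 3)
Step 4: δ(q0, 0) = (q0, 0, R)  ⊢  1000[q0]11 (head at position 4)
Step 5: δ(q0, 1) = (q0, 1, R)  ⊢  10001[q0]1 (head at position 5)
Step 6: δ(q0, 1) = (q0, 1, R)  ⊢  100011[q0]□ (head at position 6)
Step 7: δ(q0, □) = (q1, □, L)  ⊢  10001[q1]1□ (head at position 5)
Step 8: δ(q1, 1) = (q1, 0, L)  ⊢  1000[q1]10□ (head at position 4)
Step 9: δ(q1, 1) = (q1, 0, L)  ⊢  100[q1]000□ (head at position 3)
Step 10: δ(q1, 0) = (q2, 1, L)  ⊢  10[q2]0100□ (head at position 2)
Step 11: δ(q2, 0) = (q2, 0, L)  ⊢  1[q2]00100□ (head at position 1)
Step 12: δ(q2, 0) = (q2, 0, L)  ⊢  [q2]100100□ (head at position 0)
Step 13: δ(q2, 1) = (q2, 1, L)  ⊢  [q2]□100100□ (head at position -1)
Step 14: δ(q2, □) = (qA, □, R)  ⊢  □[qA]100100□ (head at position 0)
The machine is in qA, so it halts and accepts.

Final answer: Accept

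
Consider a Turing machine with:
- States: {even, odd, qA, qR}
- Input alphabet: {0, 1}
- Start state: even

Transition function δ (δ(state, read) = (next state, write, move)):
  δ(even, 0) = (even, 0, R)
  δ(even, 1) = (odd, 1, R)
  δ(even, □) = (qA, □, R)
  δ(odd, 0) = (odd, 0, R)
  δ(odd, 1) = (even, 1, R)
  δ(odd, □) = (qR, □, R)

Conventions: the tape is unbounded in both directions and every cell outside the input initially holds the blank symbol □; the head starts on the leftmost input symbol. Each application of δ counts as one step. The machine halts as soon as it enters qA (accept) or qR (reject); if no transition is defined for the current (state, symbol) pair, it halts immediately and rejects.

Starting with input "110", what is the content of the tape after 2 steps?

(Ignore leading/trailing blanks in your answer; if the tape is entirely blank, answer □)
Step 0: [even]110 (head at position 0)
Step 1: δ(even, 1) = (odd, 1, R)  ⊢  1[odd]10 (head at position 1)
Step 2: δ(odd, 1) = (even, 1, R)  ⊢  11[even]0 (head at position 2)
Tape after 2 steps (ignoring surrounding blanks): 110

Final answer: Tape: 110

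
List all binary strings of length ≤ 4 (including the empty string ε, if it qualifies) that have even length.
Checking every binary string of length 0 to 4:
  Length 0: accepted: ε | rejected: (none)
  Length 1: accepted: (none) | rejected: 0, 1
  Length 2: accepted: 00, 01, 10, 11 | rejected: (none)
  Length 3: accepted: (none) | rejected: 000, 001, 010, 011, 100, 101, 110, 111
  Length 4: accepted: 0000, 0001, 0010, 0011, 0100, 0101, 0110, 0111, 1000, 1001, 1010, 1011, 1100, 1101, 1110, 1111 | rejected: (none)
Total: 21 string(s).

Final answer: ε, 00, 01, 10, 11, 0000, 0001, 0010, 0011, 0100, 0101, 0110, 0111, 1000, 1001, 1010, 1011, 1100, 1101, 1110, 1111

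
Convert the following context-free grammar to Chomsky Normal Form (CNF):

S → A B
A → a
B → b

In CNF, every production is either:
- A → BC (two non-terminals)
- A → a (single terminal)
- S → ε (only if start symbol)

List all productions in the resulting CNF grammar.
The grammar has no ε-productions or unit productions to eliminate.
S → A B is already in CNF (two non-terminals) – keep it.
A → a is already in CNF (single terminal) – keep it.
B → b is already in CNF (single terminal) – keep it.
Resulting CNF grammar (3 productions): A → a; B → b; S → A B

Final answer: A → a; B → b; S → A B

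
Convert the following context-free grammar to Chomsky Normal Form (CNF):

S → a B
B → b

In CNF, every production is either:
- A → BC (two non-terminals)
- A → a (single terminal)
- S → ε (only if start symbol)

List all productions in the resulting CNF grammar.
The grammar has no ε-productions or unit productions to eliminate.
S → a B has terminal a in a right-hand side of length ≥ 2: introduce T_a → a and use T_a in place of a.
B → b is already in CNF (single terminal) – keep it.
S → a B becomes S → T_a B.
Resulting CNF grammar (3 productions): T_a → a; B → b; S → T_a B

Final answer: T_a → a; B → b; S → T_a B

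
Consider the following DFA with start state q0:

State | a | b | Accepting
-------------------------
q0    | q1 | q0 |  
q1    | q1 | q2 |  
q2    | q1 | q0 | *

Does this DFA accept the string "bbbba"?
Start in q0.
Read 'b': q0 → q0
Read 'b': q0 → q0
Read 'b': q0 → q0
Read 'b': q0 → q0
Read 'a': q0 → q1
Final state q1 is not accepting, so the string is rejected.

Final answer: No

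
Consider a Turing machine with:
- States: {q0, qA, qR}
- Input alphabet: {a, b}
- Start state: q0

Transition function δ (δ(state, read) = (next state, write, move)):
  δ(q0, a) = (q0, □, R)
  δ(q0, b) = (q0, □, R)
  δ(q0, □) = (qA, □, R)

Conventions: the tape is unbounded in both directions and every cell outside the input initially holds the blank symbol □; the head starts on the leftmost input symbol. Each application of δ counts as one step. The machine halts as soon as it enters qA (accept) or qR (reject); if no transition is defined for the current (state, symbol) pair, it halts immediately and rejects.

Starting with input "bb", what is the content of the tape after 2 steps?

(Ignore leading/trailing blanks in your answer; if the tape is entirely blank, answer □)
Step 0: [q0]bb (head at position 0)
Step 1: δ(q0, b) = (q0, □, R)  ⊢  □[q0]b (head at position 1)
Step 2: δ(q0, b) = (q0, □, R)  ⊢  □□[q0]□ (head at position 2)
Tape after 2 steps (ignoring surrounding blanks): □

Final answer: Tape: □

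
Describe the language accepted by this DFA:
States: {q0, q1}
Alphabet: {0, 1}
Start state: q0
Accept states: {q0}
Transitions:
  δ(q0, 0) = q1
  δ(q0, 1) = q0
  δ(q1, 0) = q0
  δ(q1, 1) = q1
Analyzing the DFA structure:
Start state: q0
Accept states: {q0}
Interpreting what each state remembers (checking against the transitions):
  q0: an even number of 0s has been read so far
  q1: an odd number of 0s has been read so far
  δ(q0, 0): in q0 (an even number of 0s has been read so far), after reading 0 we have: an odd number of 0s has been read so far → q1
  δ(q0, 1): in q0 (an even number of 0s has been read so far), after reading 1 we have: an even number of 0s has been read so far → q0
  δ(q1, 0): in q1 (an odd number of 0s has been read so far), after reading 0 we have: an even number of 0s has been read so far → q0
  δ(q1, 1): in q1 (an odd number of 0s has been read so far), after reading 1 we have: an odd number of 0s has been read so far → q1
A string is accepted iff it ends in {q0}, i.e. an even number of 0s has been read so far.
Language: All binary strings with an even number of 0s

Final answer: All binary strings with an even number of 0s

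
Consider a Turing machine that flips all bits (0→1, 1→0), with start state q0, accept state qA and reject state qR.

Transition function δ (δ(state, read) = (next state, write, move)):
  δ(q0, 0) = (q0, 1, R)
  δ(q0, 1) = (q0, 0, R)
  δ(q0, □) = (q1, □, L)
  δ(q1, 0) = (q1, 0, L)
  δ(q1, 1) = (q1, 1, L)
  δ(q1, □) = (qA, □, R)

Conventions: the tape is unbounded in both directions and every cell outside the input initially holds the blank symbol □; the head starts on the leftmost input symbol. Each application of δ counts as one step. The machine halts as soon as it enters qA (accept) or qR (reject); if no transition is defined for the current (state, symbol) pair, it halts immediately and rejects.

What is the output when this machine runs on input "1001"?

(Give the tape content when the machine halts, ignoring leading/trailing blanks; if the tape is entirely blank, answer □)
Step 0: [q0]1001 (head at position 0)
Step 1: δ(q0, 1) = (q0, 0, R)  ⊢  0[q0]001 (head at position 1)
Step 2: δ(q0, 0) = (q0, 1, R)  ⊢  01[q0]01 (head at position 2)
Step 3: δ(q0, 0) = (q0, 1, R)  ⊢  011[q0]1 (head at position 3)
Step 4: δ(q0, 1) = (q0, 0, R)  ⊢  0110[q0]□ (head at position 4)
Step 5: δ(q0, □) = (q1, □, L)  ⊢  011[q1]0□ (head at position 3)
Step 6: δ(q1, 0) = (q1, 0, L)  ⊢  01[q1]10□ (head at position 2)
Step 7: δ(q1, 1) = (q1, 1, L)  ⊢  0[q1]110□ (head at position 1)
Step 8: δ(q1, 1) = (q1, 1, L)  ⊢  [q1]0110□ (head at position 0)
Step 9: δ(q1, 0) = (q1, 0, L)  ⊢  [q1]□0110□ (head at position -1)
Step 10: δ(q1, □) = (qA, □, R)  ⊢  □[qA]0110□ (head at position 0)
The machine is in qA, so it halts and accepts.
Tape content when halted (ignoring surrounding blanks): 0110

Final answer: Output: 0110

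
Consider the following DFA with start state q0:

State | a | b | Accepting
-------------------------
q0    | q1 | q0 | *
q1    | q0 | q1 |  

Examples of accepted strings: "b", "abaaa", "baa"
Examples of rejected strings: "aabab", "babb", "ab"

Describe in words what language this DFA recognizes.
strings over {a,b} with an even number of a's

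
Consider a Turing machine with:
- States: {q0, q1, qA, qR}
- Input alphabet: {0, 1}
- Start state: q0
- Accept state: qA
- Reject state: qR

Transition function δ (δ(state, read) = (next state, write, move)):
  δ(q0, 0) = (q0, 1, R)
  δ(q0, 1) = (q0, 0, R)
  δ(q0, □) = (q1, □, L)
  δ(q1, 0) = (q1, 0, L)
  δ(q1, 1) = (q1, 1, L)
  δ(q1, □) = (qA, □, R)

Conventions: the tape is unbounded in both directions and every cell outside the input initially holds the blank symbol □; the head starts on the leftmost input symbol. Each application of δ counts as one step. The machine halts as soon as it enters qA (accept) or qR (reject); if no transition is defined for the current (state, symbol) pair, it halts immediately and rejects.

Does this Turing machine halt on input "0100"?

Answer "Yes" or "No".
Step 0: [q0]0100 (head at position 0)
Step 1: δ(q0, 0) = (q0, 1, R)  ⊢  1[q0]100 (head at position 1)
Step 2: δ(q0, 1) = (q0, 0, R)  ⊢  10[q0]00 (head at position 2)
Step 3: δ(q0, 0) = (q0, 1, R)  ⊢  101[q0]0 (head at position 3)
Step 4: δ(q0, 0) = (q0, 1, R)  ⊢  1011[q0]□ (head at position 4)
Step 5: δ(q0, □) = (q1, □, L)  ⊢  101[q1]1□ (head at position 3)
Step 6: δ(q1, 1) = (q1, 1, L)  ⊢  10[q1]11□ (head at position 2)
Step 7: δ(q1, 1) = (q1, 1, L)  ⊢  1[q1]011□ (head at position 1)
Step 8: δ(q1, 0) = (q1, 0, L)  ⊢  [q1]1011□ (head at position 0)
Step 9: δ(q1, 1) = (q1, 1, L)  ⊢  [q1]□1011□ (head at position -1)
Step 10: δ(q1, □) = (qA, □, R)  ⊢  □[qA]1011□ (head at position 0)
The machine is in qA, so it halts and accepts.
It halts after 10 steps.

Final answer: Yes - halts after 10 steps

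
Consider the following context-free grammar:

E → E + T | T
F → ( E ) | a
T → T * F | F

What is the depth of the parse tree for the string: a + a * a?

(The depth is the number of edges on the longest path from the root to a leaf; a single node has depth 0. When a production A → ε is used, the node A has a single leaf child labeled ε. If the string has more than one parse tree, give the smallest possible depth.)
The grammar is unambiguous; the parse tree of a + a * a is:
E → E + T at the root (depth 0).
  Left E (depth 1) → T (2) → F (3) → a (4).
  Right T (depth 1) → T * F; that T (2) → F (3) → a (4); F (2) → a (3).
The longest root-to-leaf paths have 4 edges.
Depth = 4.

Final answer: 4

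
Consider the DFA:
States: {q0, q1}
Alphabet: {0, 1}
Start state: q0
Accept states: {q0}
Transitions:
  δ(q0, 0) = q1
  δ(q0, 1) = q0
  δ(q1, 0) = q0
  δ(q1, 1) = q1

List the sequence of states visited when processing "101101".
Starting at q0
Read '1': q0 -> q0
Read '0': q0 -> q1
Read '1': q1 -> q1
Read '1': q1 -> q1
Read '0': q1 -> q0
Read '1': q0 -> q0

Final answer: q0 -> q0 -> q1 -> q1 -> q1 -> q0 -> q0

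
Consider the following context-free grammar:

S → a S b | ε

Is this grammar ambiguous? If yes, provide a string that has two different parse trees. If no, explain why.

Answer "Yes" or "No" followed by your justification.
At every step exactly one production applies: if the remaining string to generate is non-empty it starts with a and ends with b, forcing S → a S b; if it is empty, S → ε is forced. Hence each string a^n b^n has exactly one derivation (S → a S b applied n times, then S → ε) and one parse tree.

Final answer: No - the grammar is unambiguous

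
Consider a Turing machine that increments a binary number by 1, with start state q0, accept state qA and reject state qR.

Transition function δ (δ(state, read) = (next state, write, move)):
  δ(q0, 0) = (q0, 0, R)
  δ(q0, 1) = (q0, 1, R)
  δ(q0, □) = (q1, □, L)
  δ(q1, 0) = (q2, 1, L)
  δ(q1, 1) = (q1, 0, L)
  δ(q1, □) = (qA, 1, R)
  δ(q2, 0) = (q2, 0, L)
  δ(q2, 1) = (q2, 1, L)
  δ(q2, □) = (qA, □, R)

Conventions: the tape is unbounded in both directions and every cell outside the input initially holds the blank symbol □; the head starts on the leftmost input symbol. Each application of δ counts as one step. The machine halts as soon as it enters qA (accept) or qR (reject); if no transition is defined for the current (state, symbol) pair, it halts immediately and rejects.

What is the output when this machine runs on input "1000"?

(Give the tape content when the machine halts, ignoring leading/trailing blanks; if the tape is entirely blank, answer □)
Step 0: [q0]1000 (head at position 0)
Step 1: δ(q0, 1) = (q0, 1, R)  ⊢  1[q0]000 (head at position 1)
Step 2: δ(q0, 0) = (q0, 0, R)  ⊢  10[q0]00 (head at position 2)
Step 3: δ(q0, 0) = (q0, 0, R)  ⊢  100[q0]0 (head at position 3)
Step 4: δ(q0, 0) = (q0, 0, R)  ⊢  1000[q0]□ (head at position 4)
Step 5: δ(q0, □) = (q1, □, L)  ⊢  100[q1]0□ (head at position 3)
Step 6: δ(q1, 0) = (q2, 1, L)  ⊢  10[q2]01□ (head at position 2)
Step 7: δ(q2, 0) = (q2, 0, L)  ⊢  1[q2]001□ (head at position 1)
Step 8: δ(q2, 0) = (q2, 0, L)  ⊢  [q2]1001□ (head at position 0)
Step 9: δ(q2, 1) = (q2, 1, L)  ⊢  [q2]□1001□ (head at position -1)
Step 10: δ(q2, □) = (qA, □, R)  ⊢  □[qA]1001□ (head at position 0)
The machine is in qA, so it halts and accepts.
Tape content when halted (ignoring surrounding blanks): 1001

Final answer: Output: 1001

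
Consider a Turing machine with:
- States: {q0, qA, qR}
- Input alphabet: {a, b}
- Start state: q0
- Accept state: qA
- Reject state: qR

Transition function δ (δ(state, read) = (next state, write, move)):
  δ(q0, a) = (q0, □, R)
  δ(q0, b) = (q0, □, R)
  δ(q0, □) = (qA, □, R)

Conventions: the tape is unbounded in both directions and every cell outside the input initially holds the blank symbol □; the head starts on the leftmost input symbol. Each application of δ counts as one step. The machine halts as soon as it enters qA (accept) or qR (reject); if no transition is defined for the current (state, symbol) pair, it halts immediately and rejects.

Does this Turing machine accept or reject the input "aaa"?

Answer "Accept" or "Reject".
Step 0: [q0]aaa (head at position 0)
Step 1: δ(q0, a) = (q0, □, R)  ⊢  □[q0]aa (head at position 1)
Step 2: δ(q0, a) = (q0, □, R)  ⊢  □□[q0]a (head at position 2)
Step 3: δ(q0, a) = (q0, □, R)  ⊢  □□□[q0]□ (head at position 3)
Step 4: δ(q0, □) = (qA, □, R)  ⊢  □□□□[qA]□ (head at position 4)
The machine is in qA, so it halts and accepts.

Final answer: Accept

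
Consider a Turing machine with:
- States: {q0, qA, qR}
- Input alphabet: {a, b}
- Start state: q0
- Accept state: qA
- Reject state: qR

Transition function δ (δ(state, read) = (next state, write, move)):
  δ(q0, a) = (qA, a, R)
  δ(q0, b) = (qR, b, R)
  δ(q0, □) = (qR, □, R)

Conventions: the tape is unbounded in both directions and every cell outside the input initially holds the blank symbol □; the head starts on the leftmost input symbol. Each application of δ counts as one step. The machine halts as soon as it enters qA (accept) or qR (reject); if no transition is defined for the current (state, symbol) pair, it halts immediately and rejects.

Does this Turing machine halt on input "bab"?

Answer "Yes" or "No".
Step 0: [q0]bab (head at position 0)
Step 1: δ(q0, b) = (qR, b, R)  ⊢  b[qR]ab (head at position 1)
The machine is in qR, so it halts and rejects.
It halts after 1 steps.

Final answer: Yes - halts after 1 steps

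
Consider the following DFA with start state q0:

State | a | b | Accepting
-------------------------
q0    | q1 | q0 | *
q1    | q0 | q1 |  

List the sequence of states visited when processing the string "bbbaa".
q0 → q0 → q0 → q0 → q1 → q0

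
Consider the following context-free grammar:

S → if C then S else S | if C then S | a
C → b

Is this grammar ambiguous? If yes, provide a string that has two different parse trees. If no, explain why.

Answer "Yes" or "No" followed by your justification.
The 'dangling else' can attach to either if. Two leftmost derivations of  if b then if b then a else a:
  (1) S ⇒ if C then S else S ⇒ if b then S else S ⇒ if b then if C then S else S ⇒ if b then if b then S else S ⇒ if b then if b then a else S ⇒ if b then if b then a else a   (else belongs to the outer if)
  (2) S ⇒ if C then S ⇒ if b then S ⇒ if b then if C then S else S ⇒ if b then if b then S else S ⇒ if b then if b then a else S ⇒ if b then if b then a else a   (else belongs to the inner if)
Two distinct parse trees for the same string, so the grammar is ambiguous.

Final answer: Yes - the string 'if b then if b then a else a' has two distinct leftmost derivations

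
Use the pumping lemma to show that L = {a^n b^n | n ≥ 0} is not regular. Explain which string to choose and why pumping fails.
Language: L = {a^n b^n | n ≥ 0} (equal numbers of a's followed by b's)
Step 1: Assume for contradiction that L is regular, with pumping length p.
Step 2: Choose s = a^p b^p. Then s ∈ L (it has p a's followed by p b's) and |s| ≥ p.
Step 3: Consider any decomposition s = xyz with |xy| ≤ p and |y| > 0. Since |xy| ≤ p and the first p symbols of s are all a's, y = a^k for some k with 1 ≤ k ≤ p.
Step 4: Pumping up (i = 2): xy²z = a^(p+k) b^p, which has more a's than b's, so xy²z ∉ L.
This contradicts the pumping lemma, so L is not regular.

Final answer: Choose s = a^p b^p. Since |xy| ≤ p, y = a^k with k ≥ 1. Then xy²z = a^(p+k) b^p ∉ L.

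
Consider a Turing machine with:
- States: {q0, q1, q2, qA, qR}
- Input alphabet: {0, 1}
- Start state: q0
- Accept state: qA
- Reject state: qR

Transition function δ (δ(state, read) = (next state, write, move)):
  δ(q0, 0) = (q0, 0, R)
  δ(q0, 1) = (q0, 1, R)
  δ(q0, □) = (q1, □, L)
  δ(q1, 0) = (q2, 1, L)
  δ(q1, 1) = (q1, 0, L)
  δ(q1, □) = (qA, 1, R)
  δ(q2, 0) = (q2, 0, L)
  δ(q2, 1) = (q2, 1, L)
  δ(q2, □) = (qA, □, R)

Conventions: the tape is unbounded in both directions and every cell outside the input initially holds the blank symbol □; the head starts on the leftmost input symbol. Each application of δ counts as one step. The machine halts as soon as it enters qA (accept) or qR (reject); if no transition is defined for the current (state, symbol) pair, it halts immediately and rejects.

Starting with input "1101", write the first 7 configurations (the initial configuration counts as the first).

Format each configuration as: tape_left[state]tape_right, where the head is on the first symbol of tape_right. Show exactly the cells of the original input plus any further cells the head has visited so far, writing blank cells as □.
Step 0: [q0]1101 (head at position 0)
Step 1: δ(q0, 1) = (q0, 1, R)  ⊢  1[q0]101 (head at position 1)
Step 2: δ(q0, 1) = (q0, 1, R)  ⊢  11[q0]01 (head at position 2)
Step 3: δ(q0, 0) = (q0, 0, R)  ⊢  110[q0]1 (head at position 3)
Step 4: δ(q0, 1) = (q0, 1, R)  ⊢  1101[q0]□ (head at position 4)
Step 5: δ(q0, □) = (q1, □, L)  ⊢  110[q1]1□ (head at position 3)
Step 6: δ(q1, 1) = (q1, 0, L)  ⊢  11[q1]00□ (head at position 2)

Final answer: [q0]1101 ⊢ 1[q0]101 ⊢ 11[q0]01 ⊢ 110[q0]1 ⊢ 1101[q0]□ ⊢ 110[q1]1□ ⊢ 11[q1]00□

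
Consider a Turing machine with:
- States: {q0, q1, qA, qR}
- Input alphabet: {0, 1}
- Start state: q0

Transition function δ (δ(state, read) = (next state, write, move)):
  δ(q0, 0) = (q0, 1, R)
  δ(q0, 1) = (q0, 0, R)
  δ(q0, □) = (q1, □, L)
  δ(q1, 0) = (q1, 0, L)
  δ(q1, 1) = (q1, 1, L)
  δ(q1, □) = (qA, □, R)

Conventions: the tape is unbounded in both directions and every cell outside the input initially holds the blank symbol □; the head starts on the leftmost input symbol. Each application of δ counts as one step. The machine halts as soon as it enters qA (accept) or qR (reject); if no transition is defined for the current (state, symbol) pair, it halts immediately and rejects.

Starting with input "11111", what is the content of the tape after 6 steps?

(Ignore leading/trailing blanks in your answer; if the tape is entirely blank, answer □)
Step 0: [q0]11111 (head at position 0)
Step 1: δ(q0, 1) = (q0, 0, R)  ⊢  0[q0]1111 (head at position 1)
Step 2: δ(q0, 1) = (q0, 0, R)  ⊢  00[q0]111 (head at position 2)
Step 3: δ(q0, 1) = (q0, 0, R)  ⊢  000[q0]11 (head at position 3)
Step 4: δ(q0, 1) = (q0, 0, R)  ⊢  0000[q0]1 (head at position 4)
Step 5: δ(q0, 1) = (q0, 0, R)  ⊢  00000[q0]□ (head at position 5)
Step 6: δ(q0, □) = (q1, □, L)  ⊢  0000[q1]0□ (head at position 4)
Tape after 6 steps (ignoring surrounding blanks): 00000

Final answer: Tape: 00000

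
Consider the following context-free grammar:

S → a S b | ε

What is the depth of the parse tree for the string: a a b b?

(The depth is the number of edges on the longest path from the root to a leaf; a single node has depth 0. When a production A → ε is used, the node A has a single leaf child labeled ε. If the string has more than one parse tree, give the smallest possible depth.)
The only parse tree applies S → a S b 2 times (once per matching a…b pair) and then S → ε.
The S nodes sit at depths 0, 1, …, 2; the innermost S (depth 2) has the single child ε at depth 3.
The terminal leaves a, b are at depths 1..2, so the longest root-to-leaf path is S → S → … → S → ε with 3 edges.
Depth = 3.

Final answer: 3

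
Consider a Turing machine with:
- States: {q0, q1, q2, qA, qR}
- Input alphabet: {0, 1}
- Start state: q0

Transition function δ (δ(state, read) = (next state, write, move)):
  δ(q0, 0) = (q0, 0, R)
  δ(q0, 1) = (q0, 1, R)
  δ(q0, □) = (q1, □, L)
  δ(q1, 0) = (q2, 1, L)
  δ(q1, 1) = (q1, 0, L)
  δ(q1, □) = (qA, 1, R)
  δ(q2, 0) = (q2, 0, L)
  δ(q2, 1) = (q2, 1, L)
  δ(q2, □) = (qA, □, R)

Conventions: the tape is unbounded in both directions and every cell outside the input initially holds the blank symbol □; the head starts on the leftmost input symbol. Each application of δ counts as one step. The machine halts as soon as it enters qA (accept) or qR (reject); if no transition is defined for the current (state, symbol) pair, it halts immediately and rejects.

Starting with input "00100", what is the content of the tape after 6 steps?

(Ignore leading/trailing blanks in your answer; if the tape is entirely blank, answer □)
Step 0: [q0]00100 (head at position 0)
Step 1: δ(q0, 0) = (q0, 0, R)  ⊢  0[q0]0100 (head at position 1)
Step 2: δ(q0, 0) = (q0, 0, R)  ⊢  00[q0]100 (head at position 2)
Step 3: δ(q0, 1) = (q0, 1, R)  ⊢  001[q0]00 (head at position 3)
Step 4: δ(q0, 0) = (q0, 0, R)  ⊢  0010[q0]0 (head at position 4)
Step 5: δ(q0, 0) = (q0, 0, R)  ⊢  00100[q0]□ (head at position 5)
Step 6: δ(q0, □) = (q1, □, L)  ⊢  0010[q1]0□ (head at position 4)
Tape after 6 steps (ignoring surrounding blanks): 00100

Final answer: Tape: 00100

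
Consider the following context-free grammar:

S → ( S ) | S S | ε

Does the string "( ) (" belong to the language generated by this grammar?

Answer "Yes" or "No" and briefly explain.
Each production adds parentheses only in matched pairs (S → ( S )) or none at all, so every derived string has equally many '(' and ')'. The string ( ) ( has two '(' and one ')', so it cannot be derived.

Final answer: No - no valid derivation exists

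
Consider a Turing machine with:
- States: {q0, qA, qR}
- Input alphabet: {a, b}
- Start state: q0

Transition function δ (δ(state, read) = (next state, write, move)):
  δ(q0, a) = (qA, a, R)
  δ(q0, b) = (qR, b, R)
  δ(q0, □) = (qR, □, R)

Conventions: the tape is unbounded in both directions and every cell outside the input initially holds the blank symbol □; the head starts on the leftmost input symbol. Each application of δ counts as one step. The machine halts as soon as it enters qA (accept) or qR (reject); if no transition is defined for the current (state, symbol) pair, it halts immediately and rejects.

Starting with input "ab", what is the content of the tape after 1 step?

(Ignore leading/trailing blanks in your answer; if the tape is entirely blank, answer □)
Step 0: [q0]ab (head at position 0)
Step 1: δ(q0, a) = (qA, a, R)  ⊢  a[qA]b (head at position 1)
Tape after 1 step (ignoring surrounding blanks): ab

Final answer: Tape: ab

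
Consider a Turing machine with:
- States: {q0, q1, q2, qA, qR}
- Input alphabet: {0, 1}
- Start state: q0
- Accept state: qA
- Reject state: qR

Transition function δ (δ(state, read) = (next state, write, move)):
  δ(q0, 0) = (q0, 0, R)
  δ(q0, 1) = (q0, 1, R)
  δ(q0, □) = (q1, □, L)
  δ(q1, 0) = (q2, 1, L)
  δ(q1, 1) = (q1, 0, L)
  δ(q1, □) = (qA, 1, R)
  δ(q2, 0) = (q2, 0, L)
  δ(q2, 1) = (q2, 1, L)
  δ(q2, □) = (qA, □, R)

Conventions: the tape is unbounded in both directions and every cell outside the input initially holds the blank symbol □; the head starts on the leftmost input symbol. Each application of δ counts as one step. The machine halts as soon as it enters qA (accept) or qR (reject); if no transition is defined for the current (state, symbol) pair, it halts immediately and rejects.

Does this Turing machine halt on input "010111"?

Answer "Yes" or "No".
Step 0: [q0]010111 (head at position 0)
Step 1: δ(q0, 0) = (q0, 0, R)  ⊢  0[q0]10111 (head at position 1)
Step 2: δ(q0, 1) = (q0, 1, R)  ⊢  01[q0]0111 (head at position 2)
Step 3: δ(q0, 0) = (q0, 0, R)  ⊢  010[q0]111 (head at position 3)
Step 4: δ(q0, 1) = (q0, 1, R)  ⊢  0101[q0]11 (head at position 4)
Step 5: δ(q0, 1) = (q0, 1, R)  ⊢  01011[q0]1 (head at position 5)
Step 6: δ(q0, 1) = (q0, 1, R)  ⊢  010111[q0]□ (head at position 6)
Step 7: δ(q0, □) = (q1, □, L)  ⊢  01011[q1]1□ (head at position 5)
Step 8: δ(q1, 1) = (q1, 0, L)  ⊢  0101[q1]10□ (head at position 4)
Step 9: δ(q1, 1) = (q1, 0, L)  ⊢  010[q1]100□ (head at position 3)
Step 10: δ(q1, 1) = (q1, 0, L)  ⊢  01[q1]0000□ (head at position 2)
Step 11: δ(q1, 0) = (q2, 1, L)  ⊢  0[q2]11000□ (head at position 1)
Step 12: δ(q2, 1) = (q2, 1, L)  ⊢  [q2]011000□ (head at position 0)
Step 13: δ(q2, 0) = (q2, 0, L)  ⊢  [q2]□011000□ (head at position -1)
Step 14: δ(q2, □) = (qA, □, R)  ⊢  □[qA]011000□ (head at position 0)
The machine is in qA, so it halts and accepts.
It halts after 14 steps.

Final answer: Yes - halts after 14 steps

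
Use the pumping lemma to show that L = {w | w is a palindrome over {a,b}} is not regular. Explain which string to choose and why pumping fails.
Language: L = {w | w is a palindrome over {a,b}} (strings that read the same forwards and backwards)
Step 1: Assume for contradiction that L is regular, with pumping length p.
Step 2: Choose s = a^p b a^p. Then s ∈ L (it reads the same forwards and backwards) and |s| ≥ p.
Step 3: Consider any decomposition s = xyz with |xy| ≤ p and |y| > 0. Since |xy| ≤ p and the first p symbols of s are all a's, y = a^k for some k with 1 ≤ k ≤ p.
Step 4: Pumping up (i = 2): xy²z = a^(p+k) b a^p. Its reverse is a^p b a^(p+k) ≠ a^(p+k) b a^p (the single b is no longer in the middle), so xy²z is not a palindrome and xy²z ∉ L.
This contradicts the pumping lemma, so L is not regular.

Final answer: Choose s = a^p b a^p. Since |xy| ≤ p, y = a^k with k ≥ 1. Then xy²z = a^(p+k) b a^p is not a palindrome, so ∉ L.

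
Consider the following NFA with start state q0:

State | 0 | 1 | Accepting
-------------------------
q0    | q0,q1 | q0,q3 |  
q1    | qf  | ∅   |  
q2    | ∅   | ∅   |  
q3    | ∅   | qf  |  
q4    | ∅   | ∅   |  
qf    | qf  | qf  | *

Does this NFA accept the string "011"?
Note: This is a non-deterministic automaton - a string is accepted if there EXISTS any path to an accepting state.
Track the set of states the NFA could be in: start {q0}
Read '0': {q0} → {q0, q1}
Read '1': {q0, q1} → {q0, q3}
Read '1': {q0, q3} → {q0, q3, qf}
Final set {q0, q3, qf} contains accepting state(s) {qf} → accepted.

Final answer: Yes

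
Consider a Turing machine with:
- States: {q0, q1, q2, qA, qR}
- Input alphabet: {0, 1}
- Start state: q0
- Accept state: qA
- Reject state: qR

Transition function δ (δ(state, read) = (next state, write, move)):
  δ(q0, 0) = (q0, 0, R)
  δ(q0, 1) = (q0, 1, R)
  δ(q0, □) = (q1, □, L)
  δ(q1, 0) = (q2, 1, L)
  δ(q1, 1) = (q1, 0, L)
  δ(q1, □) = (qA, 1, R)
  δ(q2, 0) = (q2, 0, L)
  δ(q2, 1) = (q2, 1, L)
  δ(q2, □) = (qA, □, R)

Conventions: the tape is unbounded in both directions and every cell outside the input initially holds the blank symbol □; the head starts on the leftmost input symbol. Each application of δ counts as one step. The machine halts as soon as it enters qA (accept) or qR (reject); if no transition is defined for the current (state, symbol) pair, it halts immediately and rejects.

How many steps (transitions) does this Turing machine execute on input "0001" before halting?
Step 0: [q0]0001 (head at position 0)
Step 1: δ(q0, 0) = (q0, 0, R)  ⊢  0[q0]001 (head at position 1)
Step 2: δ(q0, 0) = (q0, 0, R)  ⊢  00[q0]01 (head at position 2)
Step 3: δ(q0, 0) = (q0, 0, R)  ⊢  000[q0]1 (head at position 3)
Step 4: δ(q0, 1) = (q0, 1, R)  ⊢  0001[q0]□ (head at position 4)
Step 5: δ(q0, □) = (q1, □, L)  ⊢  000[q1]1□ (head at position 3)
Step 6: δ(q1, 1) = (q1, 0, L)  ⊢  00[q1]00□ (head at position 2)
Step 7: δ(q1, 0) = (q2, 1, L)  ⊢  0[q2]010□ (head at position 1)
Step 8: δ(q2, 0) = (q2, 0, L)  ⊢  [q2]0010□ (head at position 0)
Step 9: δ(q2, 0) = (q2, 0, L)  ⊢  [q2]□0010□ (head at position -1)
Step 10: δ(q2, □) = (qA, □, R)  ⊢  □[qA]0010□ (head at position 0)
The machine is in qA, so it halts and accepts.
Number of transitions executed: 10.

Final answer: 10 steps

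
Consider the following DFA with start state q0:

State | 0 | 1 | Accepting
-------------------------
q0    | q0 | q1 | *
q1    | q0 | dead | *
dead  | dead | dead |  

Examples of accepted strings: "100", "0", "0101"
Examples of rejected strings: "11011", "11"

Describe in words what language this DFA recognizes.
binary strings with no two consecutive 1s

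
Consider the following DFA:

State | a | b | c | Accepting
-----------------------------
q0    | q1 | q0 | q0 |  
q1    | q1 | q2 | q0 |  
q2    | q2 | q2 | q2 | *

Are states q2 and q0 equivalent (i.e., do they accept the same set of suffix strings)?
Try the suffix ε (the empty string).
From q2: q2 — accepting.
From q0: q0 — not accepting.
The two states disagree on this suffix, so they are not equivalent.

Final answer: No. Distinguishing string: ε (the empty string) - accepted from q2 but not from q0.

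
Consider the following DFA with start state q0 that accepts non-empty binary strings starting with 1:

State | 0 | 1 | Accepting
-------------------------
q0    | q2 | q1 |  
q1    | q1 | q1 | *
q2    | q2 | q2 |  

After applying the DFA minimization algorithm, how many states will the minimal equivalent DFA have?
All 3 states are reachable from q0, so none can be removed as unreachable.
Table-filling: first mark every (accepting, non-accepting) pair as distinguishable (accepting: {q1}; non-accepting: {q0, q2}).
Round 1: (q0, q2) on '1' go to q1 and q2, already distinguishable → mark.
Every pair of states is distinguishable, so the DFA is already minimal.
Equivalence classes: {q0}, {q1}, {q2} → 3 states.

Final answer: 3 states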